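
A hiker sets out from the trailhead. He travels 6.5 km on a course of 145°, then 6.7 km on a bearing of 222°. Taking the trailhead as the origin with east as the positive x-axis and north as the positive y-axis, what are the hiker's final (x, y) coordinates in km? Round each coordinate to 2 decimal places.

Leg 1 (145°, 6.5 km): east 6.5 sin 145° = 3.73, north 6.5 cos 145° = -5.32
Leg 2 (222°, 6.7 km): east 6.7 sin 222° = -4.48, north 6.7 cos 222° = -4.98
Summing: -0.75 km east, -10.30 km north → (-0.75, -10.30).

(-0.75, -10.30)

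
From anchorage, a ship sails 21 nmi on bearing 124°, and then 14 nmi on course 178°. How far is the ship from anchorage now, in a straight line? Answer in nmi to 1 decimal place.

31.3 nmi

Leg 1 (124°, 21 nmi): east 21 sin 124° = 17.41, north 21 cos 124° = -11.74
Leg 2 (178°, 14 nmi): east 14 sin 178° = 0.49, north 14 cos 178° = -13.99
Net: 17.90 east, -25.73 north. Distance = √((17.90)² + (-25.73)²) = 31.347 nmi.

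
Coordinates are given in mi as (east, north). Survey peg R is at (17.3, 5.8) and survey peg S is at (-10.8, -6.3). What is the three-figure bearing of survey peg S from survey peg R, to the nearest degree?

Δeast = -10.8 − 17.3 = -28.10; Δnorth = -6.3 − 5.8 = -12.10.
Bearing = atan2(Δeast, Δnorth) mod 360° = 246.70° ≈ 247°.

247°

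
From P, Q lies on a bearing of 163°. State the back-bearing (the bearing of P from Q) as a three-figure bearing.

Back-bearing = 163° + 180° = 343°.

343°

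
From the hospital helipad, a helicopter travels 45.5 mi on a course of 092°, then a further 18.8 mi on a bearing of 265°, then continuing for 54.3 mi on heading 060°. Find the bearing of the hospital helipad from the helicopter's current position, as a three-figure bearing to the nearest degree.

252°

Leg 1 (092°, 45.5 mi): east 45.5 sin 92° = 45.47, north 45.5 cos 92° = -1.59
Leg 2 (265°, 18.8 mi): east 18.8 sin 265° = -18.73, north 18.8 cos 265° = -1.64
Leg 3 (060°, 54.3 mi): east 54.3 sin 60° = 47.03, north 54.3 cos 60° = 27.15
Net displacement: 73.77 east, 23.92 north. Direction back to start is (-73.77, -23.92): bearing = atan2(-73.77, -23.92) mod 360° = 252.03° ≈ 252°.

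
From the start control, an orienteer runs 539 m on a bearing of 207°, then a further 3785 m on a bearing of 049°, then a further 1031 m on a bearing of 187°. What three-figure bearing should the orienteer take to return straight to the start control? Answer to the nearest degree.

248°

Leg 1 (207°, 539 m): east 539 sin 207° = -244.70, north 539 cos 207° = -480.25
Leg 2 (049°, 3785 m): east 3785 sin 49° = 2856.58, north 3785 cos 49° = 2483.18
Leg 3 (187°, 1031 m): east 1031 sin 187° = -125.65, north 1031 cos 187° = -1023.32
Net displacement: 2486.23 east, 979.62 north. Direction back to start is (-2486.23, -979.62): bearing = atan2(-2486.23, -979.62) mod 360° = 248.49° ≈ 248°.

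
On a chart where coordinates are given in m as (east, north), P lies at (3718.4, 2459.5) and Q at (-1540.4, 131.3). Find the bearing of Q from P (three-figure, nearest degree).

Δeast = -1540.4 − 3718.4 = -5258.80; Δnorth = 131.3 − 2459.5 = -2328.20.
Bearing = atan2(Δeast, Δnorth) mod 360° = 246.12° ≈ 246°.

246°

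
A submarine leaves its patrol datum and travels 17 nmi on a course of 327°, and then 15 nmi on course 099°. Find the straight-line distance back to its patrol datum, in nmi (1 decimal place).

13.1 nmi

Leg 1 (327°, 17 nmi): east 17 sin 327° = -9.26, north 17 cos 327° = 14.26
Leg 2 (099°, 15 nmi): east 15 sin 99° = 14.82, north 15 cos 99° = -2.35
Net: 5.56 east, 11.91 north. Distance = √((5.56)² + (11.91)²) = 13.143 nmi.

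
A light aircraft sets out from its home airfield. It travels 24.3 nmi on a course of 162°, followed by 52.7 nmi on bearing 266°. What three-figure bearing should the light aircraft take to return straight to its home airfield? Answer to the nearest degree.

Leg 1 (162°, 24.3 nmi): east 24.3 sin 162° = 7.51, north 24.3 cos 162° = -23.11
Leg 2 (266°, 52.7 nmi): east 52.7 sin 266° = -52.57, north 52.7 cos 266° = -3.68
Net displacement: -45.06 east, -26.79 north. Direction back to start is (45.06, 26.79): bearing = atan2(45.06, 26.79) mod 360° = 59.27° ≈ 059°.

059°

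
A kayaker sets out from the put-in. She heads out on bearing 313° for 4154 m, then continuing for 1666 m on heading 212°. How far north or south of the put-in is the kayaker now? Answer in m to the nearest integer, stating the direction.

Leg 1 (313°, 4154 m): east 4154 sin 313° = -3038.04, north 4154 cos 313° = 2833.02
Leg 2 (212°, 1666 m): east 1666 sin 212° = -882.85, north 1666 cos 212° = -1412.85
Net north component: 1420.17 m.

1420 m north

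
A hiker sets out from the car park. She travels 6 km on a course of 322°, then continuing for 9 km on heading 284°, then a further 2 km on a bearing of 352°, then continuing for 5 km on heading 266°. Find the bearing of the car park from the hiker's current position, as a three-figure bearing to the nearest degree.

116°

Leg 1 (322°, 6 km): east 6 sin 322° = -3.69, north 6 cos 322° = 4.73
Leg 2 (284°, 9 km): east 9 sin 284° = -8.73, north 9 cos 284° = 2.18
Leg 3 (352°, 2 km): east 2 sin 352° = -0.28, north 2 cos 352° = 1.98
Leg 4 (266°, 5 km): east 5 sin 266° = -4.99, north 5 cos 266° = -0.35
Net displacement: -17.69 east, 8.54 north. Direction back to start is (17.69, -8.54): bearing = atan2(17.69, -8.54) mod 360° = 115.76° ≈ 116°.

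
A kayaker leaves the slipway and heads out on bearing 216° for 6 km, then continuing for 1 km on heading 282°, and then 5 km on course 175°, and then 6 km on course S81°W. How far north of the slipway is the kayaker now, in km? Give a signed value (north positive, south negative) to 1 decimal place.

Leg 1 (216°, 6 km): east 6 sin 216° = -3.53, north 6 cos 216° = -4.85
Leg 2 (282°, 1 km): east 1 sin 282° = -0.98, north 1 cos 282° = 0.21
Leg 3 (175°, 5 km): east 5 sin 175° = 0.44, north 5 cos 175° = -4.98
Leg 4 (S81°W, 6 km): east 6 sin 261° = -5.93, north 6 cos 261° = -0.94
Net north component: -10.57 km.

-10.6 km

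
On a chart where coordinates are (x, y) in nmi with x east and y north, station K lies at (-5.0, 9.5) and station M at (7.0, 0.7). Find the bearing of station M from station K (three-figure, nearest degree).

Δeast = 7.0 − -5.0 = 12.00; Δnorth = 0.7 − 9.5 = -8.80.
Bearing = atan2(Δeast, Δnorth) mod 360° = 126.25° ≈ 126°.

126°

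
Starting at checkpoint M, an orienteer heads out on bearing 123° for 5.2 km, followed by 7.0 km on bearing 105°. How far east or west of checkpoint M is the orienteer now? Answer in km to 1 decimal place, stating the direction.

Leg 1 (123°, 5.2 km): east 5.2 sin 123° = 4.36, north 5.2 cos 123° = -2.83
Leg 2 (105°, 7.0 km): east 7.0 sin 105° = 6.76, north 7.0 cos 105° = -1.81
Net east component: 11.12 km.

11.1 km east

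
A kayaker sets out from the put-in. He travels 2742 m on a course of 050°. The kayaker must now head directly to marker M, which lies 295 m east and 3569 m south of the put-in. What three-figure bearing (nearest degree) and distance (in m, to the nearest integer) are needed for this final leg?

199°, 5629 m

Leg 1 (050°, 2742 m): east 2742 sin 50° = 2100.49, north 2742 cos 50° = 1762.52
Current position: (2100.49, 1762.52). Target: (295, -3569). Remaining: Δeast = -1805.49, Δnorth = -5331.52.
Bearing = atan2(-1805.49, -5331.52) mod 360° = 198.71°; distance = √((-1805.49)² + (-5331.52)²) = 5628.939 m.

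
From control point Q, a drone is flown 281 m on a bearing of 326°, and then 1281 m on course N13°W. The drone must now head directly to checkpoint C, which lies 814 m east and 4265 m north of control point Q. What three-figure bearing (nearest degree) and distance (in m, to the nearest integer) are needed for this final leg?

024°, 3055 m

Leg 1 (326°, 281 m): east 281 sin 326° = -157.13, north 281 cos 326° = 232.96
Leg 2 (N13°W, 1281 m): east 1281 sin 347° = -288.16, north 1281 cos 347° = 1248.17
Current position: (-445.30, 1481.13). Target: (814, 4265). Remaining: Δeast = 1259.30, Δnorth = 2783.87.
Bearing = atan2(1259.30, 2783.87) mod 360° = 24.34°; distance = √((1259.30)² + (2783.87)²) = 3055.449 m.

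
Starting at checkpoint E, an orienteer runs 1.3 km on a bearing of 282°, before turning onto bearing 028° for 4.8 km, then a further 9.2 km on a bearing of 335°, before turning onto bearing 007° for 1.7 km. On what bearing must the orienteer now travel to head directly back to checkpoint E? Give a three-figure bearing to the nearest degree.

169°

Leg 1 (282°, 1.3 km): east 1.3 sin 282° = -1.27, north 1.3 cos 282° = 0.27
Leg 2 (028°, 4.8 km): east 4.8 sin 28° = 2.25, north 4.8 cos 28° = 4.24
Leg 3 (335°, 9.2 km): east 9.2 sin 335° = -3.89, north 9.2 cos 335° = 8.34
Leg 4 (007°, 1.7 km): east 1.7 sin 7° = 0.21, north 1.7 cos 7° = 1.69
Net displacement: -2.70 east, 14.53 north. Direction back to start is (2.70, -14.53): bearing = atan2(2.70, -14.53) mod 360° = 169.48° ≈ 169°.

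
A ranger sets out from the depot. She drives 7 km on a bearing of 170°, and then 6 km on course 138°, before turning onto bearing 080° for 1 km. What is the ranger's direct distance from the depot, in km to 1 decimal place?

12.8 km

Leg 1 (170°, 7 km): east 7 sin 170° = 1.22, north 7 cos 170° = -6.89
Leg 2 (138°, 6 km): east 6 sin 138° = 4.01, north 6 cos 138° = -4.46
Leg 3 (080°, 1 km): east 1 sin 80° = 0.98, north 1 cos 80° = 0.17
Net: 6.22 east, -11.18 north. Distance = √((6.22)² + (-11.18)²) = 12.790 km.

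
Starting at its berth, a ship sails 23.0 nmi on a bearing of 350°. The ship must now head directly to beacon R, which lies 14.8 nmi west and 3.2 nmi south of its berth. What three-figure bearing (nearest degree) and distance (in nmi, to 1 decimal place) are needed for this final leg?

203°, 28.0 nmi

Leg 1 (350°, 23.0 nmi): east 23.0 sin 350° = -3.99, north 23.0 cos 350° = 22.65
Current position: (-3.99, 22.65). Target: (-14.8, -3.2). Remaining: Δeast = -10.81, Δnorth = -25.85.
Bearing = atan2(-10.81, -25.85) mod 360° = 202.69°; distance = √((-10.81)² + (-25.85)²) = 28.018 nmi.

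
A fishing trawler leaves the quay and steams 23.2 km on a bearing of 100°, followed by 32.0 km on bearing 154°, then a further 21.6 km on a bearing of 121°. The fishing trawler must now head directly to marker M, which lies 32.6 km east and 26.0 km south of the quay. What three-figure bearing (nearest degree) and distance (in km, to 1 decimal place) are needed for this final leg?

308°, 29.0 km

Leg 1 (100°, 23.2 km): east 23.2 sin 100° = 22.85, north 23.2 cos 100° = -4.03
Leg 2 (154°, 32.0 km): east 32.0 sin 154° = 14.03, north 32.0 cos 154° = -28.76
Leg 3 (121°, 21.6 km): east 21.6 sin 121° = 18.51, north 21.6 cos 121° = -11.12
Current position: (55.39, -43.91). Target: (32.6, -26.0). Remaining: Δeast = -22.79, Δnorth = 17.91.
Bearing = atan2(-22.79, 17.91) mod 360° = 308.17°; distance = √((-22.79)² + (17.91)²) = 28.989 km.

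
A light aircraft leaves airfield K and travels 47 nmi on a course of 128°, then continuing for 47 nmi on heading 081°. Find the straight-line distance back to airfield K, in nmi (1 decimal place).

86.2 nmi

Leg 1 (128°, 47 nmi): east 47 sin 128° = 37.04, north 47 cos 128° = -28.94
Leg 2 (081°, 47 nmi): east 47 sin 81° = 46.42, north 47 cos 81° = 7.35
Net: 83.46 east, -21.58 north. Distance = √((83.46)² + (-21.58)²) = 86.204 nmi.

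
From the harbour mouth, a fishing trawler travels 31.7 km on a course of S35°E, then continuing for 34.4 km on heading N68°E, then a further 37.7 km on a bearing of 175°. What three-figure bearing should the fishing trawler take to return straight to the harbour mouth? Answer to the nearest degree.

Leg 1 (S35°E, 31.7 km): east 31.7 sin 145° = 18.18, north 31.7 cos 145° = -25.97
Leg 2 (N68°E, 34.4 km): east 34.4 sin 68° = 31.90, north 34.4 cos 68° = 12.89
Leg 3 (175°, 37.7 km): east 37.7 sin 175° = 3.29, north 37.7 cos 175° = -37.56
Net displacement: 53.36 east, -50.64 north. Direction back to start is (-53.36, 50.64): bearing = atan2(-53.36, 50.64) mod 360° = 313.50° ≈ 313°.

313°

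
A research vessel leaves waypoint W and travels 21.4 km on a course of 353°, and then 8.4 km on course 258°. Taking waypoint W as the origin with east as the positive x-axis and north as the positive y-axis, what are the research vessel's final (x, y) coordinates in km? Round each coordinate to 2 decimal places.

(-10.82, 19.49)

Leg 1 (353°, 21.4 km): east 21.4 sin 353° = -2.61, north 21.4 cos 353° = 21.24
Leg 2 (258°, 8.4 km): east 8.4 sin 258° = -8.22, north 8.4 cos 258° = -1.75
Summing: -10.82 km east, 19.49 km north → (-10.82, 19.49).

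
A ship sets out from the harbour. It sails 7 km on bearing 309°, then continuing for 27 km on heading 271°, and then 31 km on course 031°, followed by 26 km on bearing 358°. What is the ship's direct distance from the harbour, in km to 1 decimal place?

60.0 km

Leg 1 (309°, 7 km): east 7 sin 309° = -5.44, north 7 cos 309° = 4.41
Leg 2 (271°, 27 km): east 27 sin 271° = -27.00, north 27 cos 271° = 0.47
Leg 3 (031°, 31 km): east 31 sin 31° = 15.97, north 31 cos 31° = 26.57
Leg 4 (358°, 26 km): east 26 sin 358° = -0.91, north 26 cos 358° = 25.98
Net: -17.38 east, 57.43 north. Distance = √((-17.38)² + (57.43)²) = 60.004 km.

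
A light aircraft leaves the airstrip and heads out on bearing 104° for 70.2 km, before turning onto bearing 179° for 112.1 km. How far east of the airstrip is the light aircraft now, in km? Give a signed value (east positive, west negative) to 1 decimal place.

70.1 km

Leg 1 (104°, 70.2 km): east 70.2 sin 104° = 68.11, north 70.2 cos 104° = -16.98
Leg 2 (179°, 112.1 km): east 112.1 sin 179° = 1.96, north 112.1 cos 179° = -112.08
Net east component: 70.07 km.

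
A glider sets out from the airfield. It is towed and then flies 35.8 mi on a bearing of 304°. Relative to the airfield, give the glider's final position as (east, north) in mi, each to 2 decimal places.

Leg 1 (304°, 35.8 mi): east 35.8 sin 304° = -29.68, north 35.8 cos 304° = 20.02
Summing: -29.68 mi east, 20.02 mi north → (-29.68, 20.02).

(-29.68, 20.02)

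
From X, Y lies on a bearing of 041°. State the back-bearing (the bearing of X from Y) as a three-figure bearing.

Back-bearing = 041° + 180° = 221°.

221°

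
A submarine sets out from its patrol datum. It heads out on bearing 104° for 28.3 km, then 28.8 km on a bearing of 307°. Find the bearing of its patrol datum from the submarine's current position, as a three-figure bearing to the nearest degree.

Leg 1 (104°, 28.3 km): east 28.3 sin 104° = 27.46, north 28.3 cos 104° = -6.85
Leg 2 (307°, 28.8 km): east 28.8 sin 307° = -23.00, north 28.8 cos 307° = 17.33
Net displacement: 4.46 east, 10.49 north. Direction back to start is (-4.46, -10.49): bearing = atan2(-4.46, -10.49) mod 360° = 203.04° ≈ 203°.

203°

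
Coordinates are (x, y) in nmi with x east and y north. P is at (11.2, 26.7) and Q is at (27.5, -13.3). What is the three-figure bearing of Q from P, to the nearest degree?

Δeast = 27.5 − 11.2 = 16.30; Δnorth = -13.3 − 26.7 = -40.00.
Bearing = atan2(Δeast, Δnorth) mod 360° = 157.83° ≈ 158°.

158°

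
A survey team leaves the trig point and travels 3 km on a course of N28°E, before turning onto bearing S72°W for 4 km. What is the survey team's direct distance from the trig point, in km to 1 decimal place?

2.8 km

Leg 1 (N28°E, 3 km): east 3 sin 28° = 1.41, north 3 cos 28° = 2.65
Leg 2 (S72°W, 4 km): east 4 sin 252° = -3.80, north 4 cos 252° = -1.24
Net: -2.40 east, 1.41 north. Distance = √((-2.40)² + (1.41)²) = 2.781 km.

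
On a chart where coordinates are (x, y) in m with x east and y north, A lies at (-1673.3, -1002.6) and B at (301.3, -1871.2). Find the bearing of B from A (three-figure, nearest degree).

Δeast = 301.3 − -1673.3 = 1974.60; Δnorth = -1871.2 − -1002.6 = -868.60.
Bearing = atan2(Δeast, Δnorth) mod 360° = 113.74° ≈ 114°.

114°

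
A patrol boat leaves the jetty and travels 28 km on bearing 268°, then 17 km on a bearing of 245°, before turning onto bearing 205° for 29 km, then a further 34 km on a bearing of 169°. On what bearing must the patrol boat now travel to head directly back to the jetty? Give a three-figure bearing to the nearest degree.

Leg 1 (268°, 28 km): east 28 sin 268° = -27.98, north 28 cos 268° = -0.98
Leg 2 (245°, 17 km): east 17 sin 245° = -15.41, north 17 cos 245° = -7.18
Leg 3 (205°, 29 km): east 29 sin 205° = -12.26, north 29 cos 205° = -26.28
Leg 4 (169°, 34 km): east 34 sin 169° = 6.49, north 34 cos 169° = -33.38
Net displacement: -49.16 east, -67.82 north. Direction back to start is (49.16, 67.82): bearing = atan2(49.16, 67.82) mod 360° = 35.94° ≈ 036°.

036°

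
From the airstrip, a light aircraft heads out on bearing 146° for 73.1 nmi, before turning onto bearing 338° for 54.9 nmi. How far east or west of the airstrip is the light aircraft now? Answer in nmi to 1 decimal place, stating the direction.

Leg 1 (146°, 73.1 nmi): east 73.1 sin 146° = 40.88, north 73.1 cos 146° = -60.60
Leg 2 (338°, 54.9 nmi): east 54.9 sin 338° = -20.57, north 54.9 cos 338° = 50.90
Net east component: 20.31 nmi.

20.3 nmi east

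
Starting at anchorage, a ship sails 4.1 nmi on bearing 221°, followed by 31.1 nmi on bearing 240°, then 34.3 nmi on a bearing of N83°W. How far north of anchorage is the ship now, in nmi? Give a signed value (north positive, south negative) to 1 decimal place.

Leg 1 (221°, 4.1 nmi): east 4.1 sin 221° = -2.69, north 4.1 cos 221° = -3.09
Leg 2 (240°, 31.1 nmi): east 31.1 sin 240° = -26.93, north 31.1 cos 240° = -15.55
Leg 3 (N83°W, 34.3 nmi): east 34.3 sin 277° = -34.04, north 34.3 cos 277° = 4.18
Net north component: -14.46 nmi.

-14.5 nmi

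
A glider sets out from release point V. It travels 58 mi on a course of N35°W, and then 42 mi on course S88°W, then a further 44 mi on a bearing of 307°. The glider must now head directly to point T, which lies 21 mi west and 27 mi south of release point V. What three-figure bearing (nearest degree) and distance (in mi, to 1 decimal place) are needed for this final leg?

Leg 1 (N35°W, 58 mi): east 58 sin 325° = -33.27, north 58 cos 325° = 47.51
Leg 2 (S88°W, 42 mi): east 42 sin 268° = -41.97, north 42 cos 268° = -1.47
Leg 3 (307°, 44 mi): east 44 sin 307° = -35.14, north 44 cos 307° = 26.48
Current position: (-110.38, 72.52). Target: (-21, -27). Remaining: Δeast = 89.38, Δnorth = -99.52.
Bearing = atan2(89.38, -99.52) mod 360° = 138.07°; distance = √((89.38)² + (-99.52)²) = 133.770 mi.

138°, 133.8 mi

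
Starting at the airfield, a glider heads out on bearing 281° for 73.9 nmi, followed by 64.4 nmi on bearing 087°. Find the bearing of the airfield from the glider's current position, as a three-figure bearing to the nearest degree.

Leg 1 (281°, 73.9 nmi): east 73.9 sin 281° = -72.54, north 73.9 cos 281° = 14.10
Leg 2 (087°, 64.4 nmi): east 64.4 sin 87° = 64.31, north 64.4 cos 87° = 3.37
Net displacement: -8.23 east, 17.47 north. Direction back to start is (8.23, -17.47): bearing = atan2(8.23, -17.47) mod 360° = 154.78° ≈ 155°.

155°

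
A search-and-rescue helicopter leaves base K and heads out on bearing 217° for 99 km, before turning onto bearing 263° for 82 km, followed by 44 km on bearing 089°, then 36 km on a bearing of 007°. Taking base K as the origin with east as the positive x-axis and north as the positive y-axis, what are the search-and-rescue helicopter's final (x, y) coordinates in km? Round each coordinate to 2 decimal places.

Leg 1 (217°, 99 km): east 99 sin 217° = -59.58, north 99 cos 217° = -79.06
Leg 2 (263°, 82 km): east 82 sin 263° = -81.39, north 82 cos 263° = -9.99
Leg 3 (089°, 44 km): east 44 sin 89° = 43.99, north 44 cos 89° = 0.77
Leg 4 (007°, 36 km): east 36 sin 7° = 4.39, north 36 cos 7° = 35.73
Summing: -92.59 km east, -52.56 km north → (-92.59, -52.56).

(-92.59, -52.56)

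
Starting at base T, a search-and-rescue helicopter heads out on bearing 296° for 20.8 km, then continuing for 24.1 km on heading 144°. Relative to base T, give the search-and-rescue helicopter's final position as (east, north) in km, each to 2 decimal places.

Leg 1 (296°, 20.8 km): east 20.8 sin 296° = -18.69, north 20.8 cos 296° = 9.12
Leg 2 (144°, 24.1 km): east 24.1 sin 144° = 14.17, north 24.1 cos 144° = -19.50
Summing: -4.53 km east, -10.38 km north → (-4.53, -10.38).

(-4.53, -10.38)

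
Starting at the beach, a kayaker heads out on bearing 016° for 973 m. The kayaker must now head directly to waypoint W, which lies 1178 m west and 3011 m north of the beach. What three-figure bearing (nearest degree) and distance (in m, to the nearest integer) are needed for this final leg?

325°, 2530 m

Leg 1 (016°, 973 m): east 973 sin 16° = 268.20, north 973 cos 16° = 935.31
Current position: (268.20, 935.31). Target: (-1178, 3011). Remaining: Δeast = -1446.20, Δnorth = 2075.69.
Bearing = atan2(-1446.20, 2075.69) mod 360° = 325.13°; distance = √((-1446.20)² + (2075.69)²) = 2529.818 m.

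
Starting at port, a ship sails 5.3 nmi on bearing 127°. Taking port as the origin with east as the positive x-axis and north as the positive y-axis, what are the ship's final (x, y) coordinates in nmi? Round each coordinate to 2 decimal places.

(4.23, -3.19)

Leg 1 (127°, 5.3 nmi): east 5.3 sin 127° = 4.23, north 5.3 cos 127° = -3.19
Summing: 4.23 nmi east, -3.19 nmi north → (4.23, -3.19).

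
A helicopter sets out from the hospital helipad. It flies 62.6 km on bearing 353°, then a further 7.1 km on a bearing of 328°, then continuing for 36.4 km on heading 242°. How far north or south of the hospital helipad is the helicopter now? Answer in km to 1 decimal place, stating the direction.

Leg 1 (353°, 62.6 km): east 62.6 sin 353° = -7.63, north 62.6 cos 353° = 62.13
Leg 2 (328°, 7.1 km): east 7.1 sin 328° = -3.76, north 7.1 cos 328° = 6.02
Leg 3 (242°, 36.4 km): east 36.4 sin 242° = -32.14, north 36.4 cos 242° = -17.09
Net north component: 51.07 km.

51.1 km north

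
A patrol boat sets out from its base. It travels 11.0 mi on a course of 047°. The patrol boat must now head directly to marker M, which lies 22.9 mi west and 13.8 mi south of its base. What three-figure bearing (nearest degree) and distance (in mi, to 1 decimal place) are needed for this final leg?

235°, 37.6 mi

Leg 1 (047°, 11.0 mi): east 11.0 sin 47° = 8.04, north 11.0 cos 47° = 7.50
Current position: (8.04, 7.50). Target: (-22.9, -13.8). Remaining: Δeast = -30.94, Δnorth = -21.30.
Bearing = atan2(-30.94, -21.30) mod 360° = 235.46°; distance = √((-30.94)² + (-21.30)²) = 37.568 mi.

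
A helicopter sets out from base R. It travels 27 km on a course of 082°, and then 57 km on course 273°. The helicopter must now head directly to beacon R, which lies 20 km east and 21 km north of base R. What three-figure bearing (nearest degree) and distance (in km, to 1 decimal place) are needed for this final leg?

074°, 52.2 km

Leg 1 (082°, 27 km): east 27 sin 82° = 26.74, north 27 cos 82° = 3.76
Leg 2 (273°, 57 km): east 57 sin 273° = -56.92, north 57 cos 273° = 2.98
Current position: (-30.18, 6.74). Target: (20, 21). Remaining: Δeast = 50.18, Δnorth = 14.26.
Bearing = atan2(50.18, 14.26) mod 360° = 74.14°; distance = √((50.18)² + (14.26)²) = 52.171 km.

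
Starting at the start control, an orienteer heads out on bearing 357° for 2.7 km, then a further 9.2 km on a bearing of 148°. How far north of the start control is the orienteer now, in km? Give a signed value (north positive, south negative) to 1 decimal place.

-5.1 km

Leg 1 (357°, 2.7 km): east 2.7 sin 357° = -0.14, north 2.7 cos 357° = 2.70
Leg 2 (148°, 9.2 km): east 9.2 sin 148° = 4.88, north 9.2 cos 148° = -7.80
Net north component: -5.11 km.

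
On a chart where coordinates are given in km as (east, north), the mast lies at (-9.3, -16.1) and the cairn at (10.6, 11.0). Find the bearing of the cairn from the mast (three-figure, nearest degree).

036°

Δeast = 10.6 − -9.3 = 19.90; Δnorth = 11.0 − -16.1 = 27.10.
Bearing = atan2(Δeast, Δnorth) mod 360° = 36.29° ≈ 036°.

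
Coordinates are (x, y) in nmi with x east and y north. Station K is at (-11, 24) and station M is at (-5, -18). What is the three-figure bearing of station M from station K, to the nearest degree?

Δeast = -5 − -11 = 6.00; Δnorth = -18 − 24 = -42.00.
Bearing = atan2(Δeast, Δnorth) mod 360° = 171.87° ≈ 172°.

172°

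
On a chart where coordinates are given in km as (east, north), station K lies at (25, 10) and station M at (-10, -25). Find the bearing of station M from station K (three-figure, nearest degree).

Δeast = -10 − 25 = -35.00; Δnorth = -25 − 10 = -35.00.
Bearing = atan2(Δeast, Δnorth) mod 360° = 225.00° ≈ 225°.

225°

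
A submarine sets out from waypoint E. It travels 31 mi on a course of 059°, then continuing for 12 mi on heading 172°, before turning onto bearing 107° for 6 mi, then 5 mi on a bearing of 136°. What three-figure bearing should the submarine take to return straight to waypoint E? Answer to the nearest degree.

272°

Leg 1 (059°, 31 mi): east 31 sin 59° = 26.57, north 31 cos 59° = 15.97
Leg 2 (172°, 12 mi): east 12 sin 172° = 1.67, north 12 cos 172° = -11.88
Leg 3 (107°, 6 mi): east 6 sin 107° = 5.74, north 6 cos 107° = -1.75
Leg 4 (136°, 5 mi): east 5 sin 136° = 3.47, north 5 cos 136° = -3.60
Net displacement: 37.45 east, -1.27 north. Direction back to start is (-37.45, 1.27): bearing = atan2(-37.45, 1.27) mod 360° = 271.94° ≈ 272°.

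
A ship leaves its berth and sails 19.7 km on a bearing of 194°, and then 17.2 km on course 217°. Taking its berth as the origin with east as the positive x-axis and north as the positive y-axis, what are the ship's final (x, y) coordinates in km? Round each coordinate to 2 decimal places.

Leg 1 (194°, 19.7 km): east 19.7 sin 194° = -4.77, north 19.7 cos 194° = -19.11
Leg 2 (217°, 17.2 km): east 17.2 sin 217° = -10.35, north 17.2 cos 217° = -13.74
Summing: -15.12 km east, -32.85 km north → (-15.12, -32.85).

(-15.12, -32.85)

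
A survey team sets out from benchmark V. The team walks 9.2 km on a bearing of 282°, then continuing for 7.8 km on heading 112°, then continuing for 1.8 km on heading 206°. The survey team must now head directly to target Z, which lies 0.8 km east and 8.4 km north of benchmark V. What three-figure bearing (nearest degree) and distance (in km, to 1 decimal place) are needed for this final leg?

Leg 1 (282°, 9.2 km): east 9.2 sin 282° = -9.00, north 9.2 cos 282° = 1.91
Leg 2 (112°, 7.8 km): east 7.8 sin 112° = 7.23, north 7.8 cos 112° = -2.92
Leg 3 (206°, 1.8 km): east 1.8 sin 206° = -0.79, north 1.8 cos 206° = -1.62
Current position: (-2.56, -2.63). Target: (0.8, 8.4). Remaining: Δeast = 3.36, Δnorth = 11.03.
Bearing = atan2(3.36, 11.03) mod 360° = 16.93°; distance = √((3.36)² + (11.03)²) = 11.526 km.

017°, 11.5 km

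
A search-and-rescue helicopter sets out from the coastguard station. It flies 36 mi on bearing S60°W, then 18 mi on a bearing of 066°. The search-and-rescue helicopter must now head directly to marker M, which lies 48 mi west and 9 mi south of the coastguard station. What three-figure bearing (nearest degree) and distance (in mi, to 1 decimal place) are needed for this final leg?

Leg 1 (S60°W, 36 mi): east 36 sin 240° = -31.18, north 36 cos 240° = -18.00
Leg 2 (066°, 18 mi): east 18 sin 66° = 16.44, north 18 cos 66° = 7.32
Current position: (-14.73, -10.68). Target: (-48, -9). Remaining: Δeast = -33.27, Δnorth = 1.68.
Bearing = atan2(-33.27, 1.68) mod 360° = 272.89°; distance = √((-33.27)² + (1.68)²) = 33.309 mi.

273°, 33.3 mi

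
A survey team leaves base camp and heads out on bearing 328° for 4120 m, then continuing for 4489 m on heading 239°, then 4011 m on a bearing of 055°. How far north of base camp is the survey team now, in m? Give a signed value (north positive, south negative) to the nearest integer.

Leg 1 (328°, 4120 m): east 4120 sin 328° = -2183.27, north 4120 cos 328° = 3493.96
Leg 2 (239°, 4489 m): east 4489 sin 239° = -3847.82, north 4489 cos 239° = -2312.01
Leg 3 (055°, 4011 m): east 4011 sin 55° = 3285.62, north 4011 cos 55° = 2300.62
Net north component: 3482.57 m.

3483 m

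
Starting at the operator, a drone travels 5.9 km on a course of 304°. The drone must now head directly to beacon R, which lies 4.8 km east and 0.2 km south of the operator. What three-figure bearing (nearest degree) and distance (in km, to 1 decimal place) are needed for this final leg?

Leg 1 (304°, 5.9 km): east 5.9 sin 304° = -4.89, north 5.9 cos 304° = 3.30
Current position: (-4.89, 3.30). Target: (4.8, -0.2). Remaining: Δeast = 9.69, Δnorth = -3.50.
Bearing = atan2(9.69, -3.50) mod 360° = 109.85°; distance = √((9.69)² + (-3.50)²) = 10.304 km.

110°, 10.3 km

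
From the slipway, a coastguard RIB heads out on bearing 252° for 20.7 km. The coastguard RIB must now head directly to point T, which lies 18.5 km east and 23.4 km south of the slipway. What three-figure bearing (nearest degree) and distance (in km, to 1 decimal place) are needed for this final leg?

Leg 1 (252°, 20.7 km): east 20.7 sin 252° = -19.69, north 20.7 cos 252° = -6.40
Current position: (-19.69, -6.40). Target: (18.5, -23.4). Remaining: Δeast = 38.19, Δnorth = -17.00.
Bearing = atan2(38.19, -17.00) mod 360° = 114.00°; distance = √((38.19)² + (-17.00)²) = 41.801 km.

114°, 41.8 km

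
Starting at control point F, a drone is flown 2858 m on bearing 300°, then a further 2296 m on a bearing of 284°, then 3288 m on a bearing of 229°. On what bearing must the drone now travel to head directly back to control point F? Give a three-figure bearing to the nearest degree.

Leg 1 (300°, 2858 m): east 2858 sin 300° = -2475.10, north 2858 cos 300° = 1429.00
Leg 2 (284°, 2296 m): east 2296 sin 284° = -2227.80, north 2296 cos 284° = 555.45
Leg 3 (229°, 3288 m): east 3288 sin 229° = -2481.49, north 3288 cos 229° = -2157.12
Net displacement: -7184.38 east, -172.67 north. Direction back to start is (7184.38, 172.67): bearing = atan2(7184.38, 172.67) mod 360° = 88.62° ≈ 089°.

089°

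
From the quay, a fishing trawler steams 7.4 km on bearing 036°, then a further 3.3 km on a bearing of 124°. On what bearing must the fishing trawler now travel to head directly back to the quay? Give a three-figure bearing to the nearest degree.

240°

Leg 1 (036°, 7.4 km): east 7.4 sin 36° = 4.35, north 7.4 cos 36° = 5.99
Leg 2 (124°, 3.3 km): east 3.3 sin 124° = 2.74, north 3.3 cos 124° = -1.85
Net displacement: 7.09 east, 4.14 north. Direction back to start is (-7.09, -4.14): bearing = atan2(-7.09, -4.14) mod 360° = 239.69° ≈ 240°.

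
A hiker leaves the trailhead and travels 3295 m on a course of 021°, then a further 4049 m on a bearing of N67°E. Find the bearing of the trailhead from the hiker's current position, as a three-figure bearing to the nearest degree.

226°

Leg 1 (021°, 3295 m): east 3295 sin 21° = 1180.82, north 3295 cos 21° = 3076.15
Leg 2 (N67°E, 4049 m): east 4049 sin 67° = 3727.12, north 4049 cos 67° = 1582.07
Net displacement: 4907.95 east, 4658.22 north. Direction back to start is (-4907.95, -4658.22): bearing = atan2(-4907.95, -4658.22) mod 360° = 226.50° ≈ 226°.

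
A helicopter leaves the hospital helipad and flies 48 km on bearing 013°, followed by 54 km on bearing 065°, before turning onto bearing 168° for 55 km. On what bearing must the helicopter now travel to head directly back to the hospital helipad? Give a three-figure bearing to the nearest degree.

Leg 1 (013°, 48 km): east 48 sin 13° = 10.80, north 48 cos 13° = 46.77
Leg 2 (065°, 54 km): east 54 sin 65° = 48.94, north 54 cos 65° = 22.82
Leg 3 (168°, 55 km): east 55 sin 168° = 11.44, north 55 cos 168° = -53.80
Net displacement: 71.17 east, 15.79 north. Direction back to start is (-71.17, -15.79): bearing = atan2(-71.17, -15.79) mod 360° = 257.49° ≈ 257°.

257°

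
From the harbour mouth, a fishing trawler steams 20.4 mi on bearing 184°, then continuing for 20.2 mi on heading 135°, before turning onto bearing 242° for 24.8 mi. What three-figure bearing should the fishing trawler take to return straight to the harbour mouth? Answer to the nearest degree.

Leg 1 (184°, 20.4 mi): east 20.4 sin 184° = -1.42, north 20.4 cos 184° = -20.35
Leg 2 (135°, 20.2 mi): east 20.2 sin 135° = 14.28, north 20.2 cos 135° = -14.28
Leg 3 (242°, 24.8 mi): east 24.8 sin 242° = -21.90, north 24.8 cos 242° = -11.64
Net displacement: -9.04 east, -46.28 north. Direction back to start is (9.04, 46.28): bearing = atan2(9.04, 46.28) mod 360° = 11.05° ≈ 011°.

011°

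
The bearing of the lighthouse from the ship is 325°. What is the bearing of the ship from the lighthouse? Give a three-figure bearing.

Back-bearing = 325° − 180° = 145°.

145°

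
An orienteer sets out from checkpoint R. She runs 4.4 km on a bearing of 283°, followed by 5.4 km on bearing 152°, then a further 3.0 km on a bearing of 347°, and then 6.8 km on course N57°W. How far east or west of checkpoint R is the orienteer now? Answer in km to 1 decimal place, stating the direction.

8.1 km west

Leg 1 (283°, 4.4 km): east 4.4 sin 283° = -4.29, north 4.4 cos 283° = 0.99
Leg 2 (152°, 5.4 km): east 5.4 sin 152° = 2.54, north 5.4 cos 152° = -4.77
Leg 3 (347°, 3.0 km): east 3.0 sin 347° = -0.67, north 3.0 cos 347° = 2.92
Leg 4 (N57°W, 6.8 km): east 6.8 sin 303° = -5.70, north 6.8 cos 303° = 3.70
Net east component: -8.13 km.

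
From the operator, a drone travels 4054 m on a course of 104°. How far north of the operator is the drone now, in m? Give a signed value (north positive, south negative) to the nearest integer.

Leg 1 (104°, 4054 m): east 4054 sin 104° = 3933.58, north 4054 cos 104° = -980.75
Net north component: -980.75 m.

-981 m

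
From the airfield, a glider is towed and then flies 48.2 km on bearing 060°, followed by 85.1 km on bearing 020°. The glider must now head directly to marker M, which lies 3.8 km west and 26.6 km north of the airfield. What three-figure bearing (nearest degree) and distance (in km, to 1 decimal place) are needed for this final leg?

Leg 1 (060°, 48.2 km): east 48.2 sin 60° = 41.74, north 48.2 cos 60° = 24.10
Leg 2 (020°, 85.1 km): east 85.1 sin 20° = 29.11, north 85.1 cos 20° = 79.97
Current position: (70.85, 104.07). Target: (-3.8, 26.6). Remaining: Δeast = -74.65, Δnorth = -77.47.
Bearing = atan2(-74.65, -77.47) mod 360° = 223.94°; distance = √((-74.65)² + (-77.47)²) = 107.581 km.

224°, 107.6 km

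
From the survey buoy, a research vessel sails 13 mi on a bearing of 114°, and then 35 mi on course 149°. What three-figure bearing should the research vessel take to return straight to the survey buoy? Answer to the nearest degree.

320°

Leg 1 (114°, 13 mi): east 13 sin 114° = 11.88, north 13 cos 114° = -5.29
Leg 2 (149°, 35 mi): east 35 sin 149° = 18.03, north 35 cos 149° = -30.00
Net displacement: 29.90 east, -35.29 north. Direction back to start is (-29.90, 35.29): bearing = atan2(-29.90, 35.29) mod 360° = 319.72° ≈ 320°.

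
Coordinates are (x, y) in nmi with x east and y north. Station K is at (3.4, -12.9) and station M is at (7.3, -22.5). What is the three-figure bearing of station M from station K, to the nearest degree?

158°

Δeast = 7.3 − 3.4 = 3.90; Δnorth = -22.5 − -12.9 = -9.60.
Bearing = atan2(Δeast, Δnorth) mod 360° = 157.89° ≈ 158°.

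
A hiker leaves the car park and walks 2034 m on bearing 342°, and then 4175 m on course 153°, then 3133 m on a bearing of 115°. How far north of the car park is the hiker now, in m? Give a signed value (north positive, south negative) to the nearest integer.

-3110 m

Leg 1 (342°, 2034 m): east 2034 sin 342° = -628.54, north 2034 cos 342° = 1934.45
Leg 2 (153°, 4175 m): east 4175 sin 153° = 1895.41, north 4175 cos 153° = -3719.95
Leg 3 (115°, 3133 m): east 3133 sin 115° = 2839.46, north 3133 cos 115° = -1324.06
Net north component: -3109.57 m.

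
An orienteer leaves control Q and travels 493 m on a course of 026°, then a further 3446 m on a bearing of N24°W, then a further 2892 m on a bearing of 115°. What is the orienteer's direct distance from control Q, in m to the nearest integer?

Leg 1 (026°, 493 m): east 493 sin 26° = 216.12, north 493 cos 26° = 443.11
Leg 2 (N24°W, 3446 m): east 3446 sin 336° = -1401.61, north 3446 cos 336° = 3148.08
Leg 3 (115°, 2892 m): east 2892 sin 115° = 2621.04, north 2892 cos 115° = -1222.21
Net: 1435.54 east, 2368.97 north. Distance = √((1435.54)² + (2368.97)²) = 2769.984 m.

2770 m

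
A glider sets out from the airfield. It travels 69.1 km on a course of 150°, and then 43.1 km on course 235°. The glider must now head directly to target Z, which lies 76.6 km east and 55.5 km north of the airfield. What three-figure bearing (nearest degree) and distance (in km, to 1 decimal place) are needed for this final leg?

029°, 160.0 km

Leg 1 (150°, 69.1 km): east 69.1 sin 150° = 34.55, north 69.1 cos 150° = -59.84
Leg 2 (235°, 43.1 km): east 43.1 sin 235° = -35.31, north 43.1 cos 235° = -24.72
Current position: (-0.76, -84.56). Target: (76.6, 55.5). Remaining: Δeast = 77.36, Δnorth = 140.06.
Bearing = atan2(77.36, 140.06) mod 360° = 28.91°; distance = √((77.36)² + (140.06)²) = 160.005 km.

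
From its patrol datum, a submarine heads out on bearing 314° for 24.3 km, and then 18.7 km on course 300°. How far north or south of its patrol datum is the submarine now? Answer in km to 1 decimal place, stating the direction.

26.2 km north

Leg 1 (314°, 24.3 km): east 24.3 sin 314° = -17.48, north 24.3 cos 314° = 16.88
Leg 2 (300°, 18.7 km): east 18.7 sin 300° = -16.19, north 18.7 cos 300° = 9.35
Net north component: 26.23 km.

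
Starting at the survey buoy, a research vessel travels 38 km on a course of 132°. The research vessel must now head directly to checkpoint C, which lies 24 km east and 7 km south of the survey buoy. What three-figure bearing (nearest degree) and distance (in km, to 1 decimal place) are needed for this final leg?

Leg 1 (132°, 38 km): east 38 sin 132° = 28.24, north 38 cos 132° = -25.43
Current position: (28.24, -25.43). Target: (24, -7). Remaining: Δeast = -4.24, Δnorth = 18.43.
Bearing = atan2(-4.24, 18.43) mod 360° = 347.04°; distance = √((-4.24)² + (18.43)²) = 18.908 km.

347°, 18.9 km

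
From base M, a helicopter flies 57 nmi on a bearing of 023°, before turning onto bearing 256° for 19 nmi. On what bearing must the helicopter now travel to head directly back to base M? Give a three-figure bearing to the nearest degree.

Leg 1 (023°, 57 nmi): east 57 sin 23° = 22.27, north 57 cos 23° = 52.47
Leg 2 (256°, 19 nmi): east 19 sin 256° = -18.44, north 19 cos 256° = -4.60
Net displacement: 3.84 east, 47.87 north. Direction back to start is (-3.84, -47.87): bearing = atan2(-3.84, -47.87) mod 360° = 184.58° ≈ 185°.

185°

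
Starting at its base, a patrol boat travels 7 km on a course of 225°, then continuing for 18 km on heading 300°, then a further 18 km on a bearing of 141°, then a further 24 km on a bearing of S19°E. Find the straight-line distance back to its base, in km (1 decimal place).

32.7 km

Leg 1 (225°, 7 km): east 7 sin 225° = -4.95, north 7 cos 225° = -4.95
Leg 2 (300°, 18 km): east 18 sin 300° = -15.59, north 18 cos 300° = 9.00
Leg 3 (141°, 18 km): east 18 sin 141° = 11.33, north 18 cos 141° = -13.99
Leg 4 (S19°E, 24 km): east 24 sin 161° = 7.81, north 24 cos 161° = -22.69
Net: -1.40 east, -32.63 north. Distance = √((-1.40)² + (-32.63)²) = 32.661 km.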